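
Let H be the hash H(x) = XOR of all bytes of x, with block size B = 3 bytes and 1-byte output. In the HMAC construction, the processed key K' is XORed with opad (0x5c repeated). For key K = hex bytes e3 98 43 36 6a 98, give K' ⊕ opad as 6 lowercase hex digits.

Key hex bytes e3 98 43 36 6a 98 is 6 bytes > B = 3, so hash it first: H(key) = fc, then zero-pad to 3 bytes: K' = fc 00 00.
XOR each byte with 0x5c: fc⊕5c=a0, 00⊕5c=5c, 00⊕5c=5c.

a05c5c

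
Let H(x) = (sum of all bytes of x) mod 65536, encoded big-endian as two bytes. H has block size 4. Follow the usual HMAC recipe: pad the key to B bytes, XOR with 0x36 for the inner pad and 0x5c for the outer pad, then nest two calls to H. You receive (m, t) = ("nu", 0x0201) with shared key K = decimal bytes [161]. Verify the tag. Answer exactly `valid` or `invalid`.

invalid

Key decimal bytes [161] = a1 is 1 byte ≤ B = 4; zero-pad to 4 bytes: K' = a1 00 00 00.
K' ⊕ ipad = 97 36 36 36; K' ⊕ opad = fd 5c 5c 5c.
Inner hash: sum = 151+54+54+54+110+117 = 540 → 02 1c.
Outer hash (recomputed tag): sum = 253+92+92+92+2+28 = 559 → 02 2f.
Recomputed tag = 022f; claimed = 0201 → mismatch.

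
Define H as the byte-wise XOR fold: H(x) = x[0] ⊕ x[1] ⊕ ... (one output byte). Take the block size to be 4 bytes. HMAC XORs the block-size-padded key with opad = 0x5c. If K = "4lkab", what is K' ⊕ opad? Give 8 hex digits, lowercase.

6c5c5c5c

Key "4lkab" = 34 6c 6b 61 62 is 5 bytes > B = 4, so hash it first: H(key) = 30, then zero-pad to 4 bytes: K' = 30 00 00 00.
XOR each byte with 0x5c: 30⊕5c=6c, 00⊕5c=5c, 00⊕5c=5c, 00⊕5c=5c.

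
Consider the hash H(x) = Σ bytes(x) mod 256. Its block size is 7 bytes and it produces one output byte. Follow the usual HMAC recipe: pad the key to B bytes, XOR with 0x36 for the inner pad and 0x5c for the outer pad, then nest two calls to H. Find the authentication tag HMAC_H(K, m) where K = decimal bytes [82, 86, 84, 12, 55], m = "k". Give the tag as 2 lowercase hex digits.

cb

Key decimal bytes [82, 86, 84, 12, 55] = 52 56 54 0c 37 is 5 bytes ≤ B = 7; zero-pad to 7 bytes: K' = 52 56 54 0c 37 00 00.
K' ⊕ ipad = 64 60 62 3a 01 36 36.  K' ⊕ opad = 0e 0a 08 50 6b 5c 5c.
Inner input = (K'⊕ipad) ∥ m = 64 60 62 3a 01 36 36 ∥ 6b.
Inner hash: sum = 100+96+98+58+1+54+54+107 = 568; mod 256 = 56 → 38.
Outer input = (K'⊕opad) ∥ inner = 0e 0a 08 50 6b 5c 5c ∥ 38.
Outer hash (tag): sum = 14+10+8+80+107+92+92+56 = 459; mod 256 = 203 → cb.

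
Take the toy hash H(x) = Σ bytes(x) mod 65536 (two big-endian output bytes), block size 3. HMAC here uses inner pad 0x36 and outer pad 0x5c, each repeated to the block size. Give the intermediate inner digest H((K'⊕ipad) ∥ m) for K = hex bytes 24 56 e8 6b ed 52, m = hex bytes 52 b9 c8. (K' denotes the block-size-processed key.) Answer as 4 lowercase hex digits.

0278

Key hex bytes 24 56 e8 6b ed 52 is 6 bytes > B = 3, so hash it first: H(key) = 03 0c, then zero-pad to 3 bytes: K' = 03 0c 00.
K' ⊕ ipad = 35 3a 36.
Inner input = 35 3a 36 ∥ 52 b9 c8.
Inner hash: sum = 53+58+54+82+185+200 = 632 → 02 78.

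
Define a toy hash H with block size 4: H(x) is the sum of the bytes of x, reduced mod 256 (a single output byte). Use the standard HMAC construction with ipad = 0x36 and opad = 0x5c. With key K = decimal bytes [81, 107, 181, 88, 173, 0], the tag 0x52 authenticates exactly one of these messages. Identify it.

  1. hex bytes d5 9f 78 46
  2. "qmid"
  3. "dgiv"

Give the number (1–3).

1

Key decimal bytes [81, 107, 181, 88, 173, 0] = 51 6b b5 58 ad 00 is 6 bytes > B = 4, so hash it first: H(key) = 76, then zero-pad to 4 bytes: K' = 76 00 00 00.
K' ⊕ ipad = 40 36 36 36; K' ⊕ opad = 2a 5c 5c 5c.
m1: inner = H(40 36 36 36 d5 9f 78 46) = 14; tag = H(2a 5c 5c 5c 14) = 52 ← matches
m2: inner = H(40 36 36 36 71 6d 69 64) = 8d; tag = H(2a 5c 5c 5c 8d) = cb
m3: inner = H(40 36 36 36 64 67 69 76) = 8c; tag = H(2a 5c 5c 5c 8c) = ca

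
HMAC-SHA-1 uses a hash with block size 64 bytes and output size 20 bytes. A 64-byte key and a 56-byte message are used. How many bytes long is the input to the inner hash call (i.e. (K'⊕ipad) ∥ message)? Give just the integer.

Key is 64 ≤ 64 bytes, zero-padded: |K'| = 64.
Inner input = (K'⊕ipad) ∥ m → 64 + 56 = 120 bytes.

120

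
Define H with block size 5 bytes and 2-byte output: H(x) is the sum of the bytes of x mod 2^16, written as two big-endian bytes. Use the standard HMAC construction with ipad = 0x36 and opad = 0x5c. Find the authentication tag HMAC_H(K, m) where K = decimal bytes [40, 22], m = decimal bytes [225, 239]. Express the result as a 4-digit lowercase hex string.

Key decimal bytes [40, 22] = 28 16 is 2 bytes ≤ B = 5; zero-pad to 5 bytes: K' = 28 16 00 00 00.
K' ⊕ ipad = 1e 20 36 36 36.  K' ⊕ opad = 74 4a 5c 5c 5c.
Inner input = (K'⊕ipad) ∥ m = 1e 20 36 36 36 ∥ e1 ef.
Inner hash: sum = 30+32+54+54+54+225+239 = 688 → 02 b0.
Outer input = (K'⊕opad) ∥ inner = 74 4a 5c 5c 5c ∥ 02 b0.
Outer hash (tag): sum = 116+74+92+92+92+2+176 = 644 → 02 84.

0284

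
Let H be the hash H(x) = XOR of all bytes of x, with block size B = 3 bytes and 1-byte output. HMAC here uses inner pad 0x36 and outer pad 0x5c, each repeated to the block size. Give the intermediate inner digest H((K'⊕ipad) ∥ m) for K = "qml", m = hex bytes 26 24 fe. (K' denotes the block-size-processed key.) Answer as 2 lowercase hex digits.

ba

Key "qml" = 71 6d 6c is exactly B = 3 bytes: K' = 71 6d 6c.
K' ⊕ ipad = 47 5b 5a.
Inner input = 47 5b 5a ∥ 26 24 fe.
Inner hash: XOR 47⊕5b⊕5a⊕26⊕24⊕fe = ba.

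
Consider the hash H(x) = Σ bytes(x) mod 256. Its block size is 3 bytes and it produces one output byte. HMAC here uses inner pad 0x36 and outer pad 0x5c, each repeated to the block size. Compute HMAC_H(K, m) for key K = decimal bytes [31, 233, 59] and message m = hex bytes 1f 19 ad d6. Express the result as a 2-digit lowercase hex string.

Key decimal bytes [31, 233, 59] = 1f e9 3b is exactly B = 3 bytes: K' = 1f e9 3b.
K' ⊕ ipad = 29 df 0d.  K' ⊕ opad = 43 b5 67.
Inner input = (K'⊕ipad) ∥ m = 29 df 0d ∥ 1f 19 ad d6.
Inner hash: sum = 41+223+13+31+25+173+214 = 720; mod 256 = 208 → d0.
Outer input = (K'⊕opad) ∥ inner = 43 b5 67 ∥ d0.
Outer hash (tag): sum = 67+181+103+208 = 559; mod 256 = 47 → 2f.

2f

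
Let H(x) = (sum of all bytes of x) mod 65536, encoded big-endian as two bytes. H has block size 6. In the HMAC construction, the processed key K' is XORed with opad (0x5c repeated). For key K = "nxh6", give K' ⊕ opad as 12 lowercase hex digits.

3224346a5c5c

Key "nxh6" = 6e 78 68 36 is 4 bytes ≤ B = 6; zero-pad to 6 bytes: K' = 6e 78 68 36 00 00.
XOR each byte with 0x5c: 6e⊕5c=32, 78⊕5c=24, 68⊕5c=34, 36⊕5c=6a, 00⊕5c=5c, 00⊕5c=5c.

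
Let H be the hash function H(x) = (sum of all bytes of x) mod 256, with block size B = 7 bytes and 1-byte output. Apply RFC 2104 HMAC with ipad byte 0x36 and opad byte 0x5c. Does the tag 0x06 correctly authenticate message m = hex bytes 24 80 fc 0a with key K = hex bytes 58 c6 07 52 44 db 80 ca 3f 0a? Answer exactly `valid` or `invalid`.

Key hex bytes 58 c6 07 52 44 db 80 ca 3f 0a is 10 bytes > B = 7, so hash it first: H(key) = 29, then zero-pad to 7 bytes: K' = 29 00 00 00 00 00 00.
K' ⊕ ipad = 1f 36 36 36 36 36 36; K' ⊕ opad = 75 5c 5c 5c 5c 5c 5c.
Inner hash: sum = 31+54+54+54+54+54+54+36+128+252+10 = 781; mod 256 = 13 → 0d.
Outer hash (recomputed tag): sum = 117+92+92+92+92+92+92+13 = 682; mod 256 = 170 → aa.
Recomputed tag = aa; claimed = 06 → mismatch.

invalid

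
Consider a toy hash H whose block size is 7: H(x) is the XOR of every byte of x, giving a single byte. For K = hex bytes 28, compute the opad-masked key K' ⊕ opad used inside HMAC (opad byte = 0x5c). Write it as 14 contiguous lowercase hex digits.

Key hex bytes 28 is 1 byte ≤ B = 7; zero-pad to 7 bytes: K' = 28 00 00 00 00 00 00.
XOR each byte with 0x5c: 28⊕5c=74, 00⊕5c=5c, 00⊕5c=5c, 00⊕5c=5c, 00⊕5c=5c, 00⊕5c=5c, 00⊕5c=5c.

745c5c5c5c5c5c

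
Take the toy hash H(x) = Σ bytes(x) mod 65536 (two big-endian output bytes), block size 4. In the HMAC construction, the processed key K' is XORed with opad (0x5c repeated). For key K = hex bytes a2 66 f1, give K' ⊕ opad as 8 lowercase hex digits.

fe3aad5c

Key hex bytes a2 66 f1 is 3 bytes ≤ B = 4; zero-pad to 4 bytes: K' = a2 66 f1 00.
XOR each byte with 0x5c: a2⊕5c=fe, 66⊕5c=3a, f1⊕5c=ad, 00⊕5c=5c.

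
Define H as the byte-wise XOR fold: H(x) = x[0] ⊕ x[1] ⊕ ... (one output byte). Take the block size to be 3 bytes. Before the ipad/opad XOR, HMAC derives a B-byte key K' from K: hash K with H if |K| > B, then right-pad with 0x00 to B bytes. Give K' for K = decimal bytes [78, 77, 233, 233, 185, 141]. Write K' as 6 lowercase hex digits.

370000

|K| = 6 > B = 3, so first hash the key.
H(K): XOR 4e⊕4d⊕e9⊕e9⊕b9⊕8d = 37.
Zero-pad H(K) = 37 to 3 bytes: K' = 37 00 00.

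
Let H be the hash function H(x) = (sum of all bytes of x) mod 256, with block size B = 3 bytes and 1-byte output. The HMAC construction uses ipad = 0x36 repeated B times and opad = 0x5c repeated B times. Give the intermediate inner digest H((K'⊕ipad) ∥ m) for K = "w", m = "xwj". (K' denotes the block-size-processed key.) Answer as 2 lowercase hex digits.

Key "w" = 77 is 1 byte ≤ B = 3; zero-pad to 3 bytes: K' = 77 00 00.
K' ⊕ ipad = 41 36 36.
Inner input = 41 36 36 ∥ 78 77 6a.
Inner hash: sum = 65+54+54+120+119+106 = 518; mod 256 = 6 → 06.

06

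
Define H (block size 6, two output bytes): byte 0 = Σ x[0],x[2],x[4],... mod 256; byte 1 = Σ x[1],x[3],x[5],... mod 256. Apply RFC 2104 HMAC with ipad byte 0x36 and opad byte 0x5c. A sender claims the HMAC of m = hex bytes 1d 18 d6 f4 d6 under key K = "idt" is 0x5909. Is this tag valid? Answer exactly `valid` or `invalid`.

Key "idt" = 69 64 74 is 3 bytes ≤ B = 6; zero-pad to 6 bytes: K' = 69 64 74 00 00 00.
K' ⊕ ipad = 5f 52 42 36 36 36; K' ⊕ opad = 35 38 28 5c 5c 5c.
Inner hash: even-index sum = 672 mod 256 = 160; odd-index sum = 458 mod 256 = 202 → a0 ca.
Outer hash (recomputed tag): even-index sum = 345 mod 256 = 89; odd-index sum = 442 mod 256 = 186 → 59 ba.
Recomputed tag = 59ba; claimed = 5909 → mismatch.

invalid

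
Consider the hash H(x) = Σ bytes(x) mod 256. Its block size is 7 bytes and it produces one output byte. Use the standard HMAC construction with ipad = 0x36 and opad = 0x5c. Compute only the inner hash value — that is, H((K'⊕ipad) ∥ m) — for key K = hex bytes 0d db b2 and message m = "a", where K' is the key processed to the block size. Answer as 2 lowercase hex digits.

e5

Key hex bytes 0d db b2 is 3 bytes ≤ B = 7; zero-pad to 7 bytes: K' = 0d db b2 00 00 00 00.
K' ⊕ ipad = 3b ed 84 36 36 36 36.
Inner input = 3b ed 84 36 36 36 36 ∥ 61.
Inner hash: sum = 59+237+132+54+54+54+54+97 = 741; mod 256 = 229 → e5.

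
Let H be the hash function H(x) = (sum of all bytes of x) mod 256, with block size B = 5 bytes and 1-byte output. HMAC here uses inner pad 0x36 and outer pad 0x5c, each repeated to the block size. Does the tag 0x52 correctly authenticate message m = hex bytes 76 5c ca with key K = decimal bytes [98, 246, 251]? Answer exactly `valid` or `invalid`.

Key decimal bytes [98, 246, 251] = 62 f6 fb is 3 bytes ≤ B = 5; zero-pad to 5 bytes: K' = 62 f6 fb 00 00.
K' ⊕ ipad = 54 c0 cd 36 36; K' ⊕ opad = 3e aa a7 5c 5c.
Inner hash: sum = 84+192+205+54+54+118+92+202 = 1001; mod 256 = 233 → e9.
Outer hash (recomputed tag): sum = 62+170+167+92+92+233 = 816; mod 256 = 48 → 30.
Recomputed tag = 30; claimed = 52 → mismatch.

invalid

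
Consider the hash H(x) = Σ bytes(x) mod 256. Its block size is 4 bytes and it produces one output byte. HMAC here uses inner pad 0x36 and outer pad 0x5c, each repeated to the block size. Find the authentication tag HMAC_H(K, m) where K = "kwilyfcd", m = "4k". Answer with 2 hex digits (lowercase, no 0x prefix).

Key "kwilyfcd" = 6b 77 69 6c 79 66 63 64 is 8 bytes > B = 4, so hash it first: H(key) = 5d, then zero-pad to 4 bytes: K' = 5d 00 00 00.
K' ⊕ ipad = 6b 36 36 36.  K' ⊕ opad = 01 5c 5c 5c.
Inner input = (K'⊕ipad) ∥ m = 6b 36 36 36 ∥ 34 6b.
Inner hash: sum = 107+54+54+54+52+107 = 428; mod 256 = 172 → ac.
Outer input = (K'⊕opad) ∥ inner = 01 5c 5c 5c ∥ ac.
Outer hash (tag): sum = 1+92+92+92+172 = 449; mod 256 = 193 → c1.

c1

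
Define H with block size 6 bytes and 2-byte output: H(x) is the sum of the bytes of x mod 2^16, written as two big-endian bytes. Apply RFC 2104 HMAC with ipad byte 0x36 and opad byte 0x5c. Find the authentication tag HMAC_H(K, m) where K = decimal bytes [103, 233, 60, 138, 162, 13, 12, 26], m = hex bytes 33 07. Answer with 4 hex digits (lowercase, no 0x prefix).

02aa

Key decimal bytes [103, 233, 60, 138, 162, 13, 12, 26] = 67 e9 3c 8a a2 0d 0c 1a is 8 bytes > B = 6, so hash it first: H(key) = 02 eb, then zero-pad to 6 bytes: K' = 02 eb 00 00 00 00.
K' ⊕ ipad = 34 dd 36 36 36 36.  K' ⊕ opad = 5e b7 5c 5c 5c 5c.
Inner input = (K'⊕ipad) ∥ m = 34 dd 36 36 36 36 ∥ 33 07.
Inner hash: sum = 52+221+54+54+54+54+51+7 = 547 → 02 23.
Outer input = (K'⊕opad) ∥ inner = 5e b7 5c 5c 5c 5c ∥ 02 23.
Outer hash (tag): sum = 94+183+92+92+92+92+2+35 = 682 → 02 aa.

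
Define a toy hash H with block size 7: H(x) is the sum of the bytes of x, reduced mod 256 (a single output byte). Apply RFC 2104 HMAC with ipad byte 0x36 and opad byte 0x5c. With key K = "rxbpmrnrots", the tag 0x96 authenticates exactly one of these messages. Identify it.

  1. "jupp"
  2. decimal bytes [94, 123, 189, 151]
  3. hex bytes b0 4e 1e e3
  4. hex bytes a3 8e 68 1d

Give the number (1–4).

Key "rxbpmrnrots" = 72 78 62 70 6d 72 6e 72 6f 74 73 is 11 bytes > B = 7, so hash it first: H(key) = d1, then zero-pad to 7 bytes: K' = d1 00 00 00 00 00 00.
K' ⊕ ipad = e7 36 36 36 36 36 36; K' ⊕ opad = 8d 5c 5c 5c 5c 5c 5c.
m1: inner = H(e7 36 36 36 36 36 36 6a 75 70 70) = ea; tag = H(8d 5c 5c 5c 5c 5c 5c ea) = 9f
m2: inner = H(e7 36 36 36 36 36 36 5e 7b bd 97) = 58; tag = H(8d 5c 5c 5c 5c 5c 5c 58) = 0d
m3: inner = H(e7 36 36 36 36 36 36 b0 4e 1e e3) = 2a; tag = H(8d 5c 5c 5c 5c 5c 5c 2a) = df
m4: inner = H(e7 36 36 36 36 36 36 a3 8e 68 1d) = e1; tag = H(8d 5c 5c 5c 5c 5c 5c e1) = 96 ← matches

4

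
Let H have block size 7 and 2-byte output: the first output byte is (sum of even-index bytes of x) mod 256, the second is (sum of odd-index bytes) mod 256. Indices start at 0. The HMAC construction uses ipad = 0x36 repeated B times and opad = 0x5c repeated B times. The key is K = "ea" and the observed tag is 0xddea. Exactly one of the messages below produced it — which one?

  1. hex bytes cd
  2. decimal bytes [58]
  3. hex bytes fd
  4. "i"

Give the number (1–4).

1

Key "ea" = 65 61 is 2 bytes ≤ B = 7; zero-pad to 7 bytes: K' = 65 61 00 00 00 00 00.
K' ⊕ ipad = 53 57 36 36 36 36 36; K' ⊕ opad = 39 3d 5c 5c 5c 5c 5c.
m1: inner = H(53 57 36 36 36 36 36 cd) = f5 90; tag = H(39 3d 5c 5c 5c 5c 5c f5 90) = ddea ← matches
m2: inner = H(53 57 36 36 36 36 36 3a) = f5 fd; tag = H(39 3d 5c 5c 5c 5c 5c f5 fd) = 4aea
m3: inner = H(53 57 36 36 36 36 36 fd) = f5 c0; tag = H(39 3d 5c 5c 5c 5c 5c f5 c0) = 0dea
m4: inner = H(53 57 36 36 36 36 36 69) = f5 2c; tag = H(39 3d 5c 5c 5c 5c 5c f5 2c) = 79ea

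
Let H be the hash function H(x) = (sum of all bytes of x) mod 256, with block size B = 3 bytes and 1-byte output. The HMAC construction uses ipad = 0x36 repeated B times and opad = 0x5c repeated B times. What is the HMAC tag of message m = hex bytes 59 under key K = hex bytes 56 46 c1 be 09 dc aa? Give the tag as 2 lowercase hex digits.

0f

Key hex bytes 56 46 c1 be 09 dc aa is 7 bytes > B = 3, so hash it first: H(key) = aa, then zero-pad to 3 bytes: K' = aa 00 00.
K' ⊕ ipad = 9c 36 36.  K' ⊕ opad = f6 5c 5c.
Inner input = (K'⊕ipad) ∥ m = 9c 36 36 ∥ 59.
Inner hash: sum = 156+54+54+89 = 353; mod 256 = 97 → 61.
Outer input = (K'⊕opad) ∥ inner = f6 5c 5c ∥ 61.
Outer hash (tag): sum = 246+92+92+97 = 527; mod 256 = 15 → 0f.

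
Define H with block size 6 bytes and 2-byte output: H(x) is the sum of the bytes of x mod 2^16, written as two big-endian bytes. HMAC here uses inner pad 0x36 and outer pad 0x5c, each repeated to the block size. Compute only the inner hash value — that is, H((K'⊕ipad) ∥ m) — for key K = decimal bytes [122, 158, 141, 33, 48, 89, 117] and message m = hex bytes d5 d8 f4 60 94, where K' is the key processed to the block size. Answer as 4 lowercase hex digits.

Key decimal bytes [122, 158, 141, 33, 48, 89, 117] = 7a 9e 8d 21 30 59 75 is 7 bytes > B = 6, so hash it first: H(key) = 02 c4, then zero-pad to 6 bytes: K' = 02 c4 00 00 00 00.
K' ⊕ ipad = 34 f2 36 36 36 36.
Inner input = 34 f2 36 36 36 36 ∥ d5 d8 f4 60 94.
Inner hash: sum = 52+242+54+54+54+54+213+216+244+96+148 = 1427 → 05 93.

0593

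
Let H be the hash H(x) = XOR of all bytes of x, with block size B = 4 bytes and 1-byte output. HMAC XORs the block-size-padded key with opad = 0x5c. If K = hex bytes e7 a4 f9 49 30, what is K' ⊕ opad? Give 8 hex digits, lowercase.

9f5c5c5c

Key hex bytes e7 a4 f9 49 30 is 5 bytes > B = 4, so hash it first: H(key) = c3, then zero-pad to 4 bytes: K' = c3 00 00 00.
XOR each byte with 0x5c: c3⊕5c=9f, 00⊕5c=5c, 00⊕5c=5c, 00⊕5c=5c.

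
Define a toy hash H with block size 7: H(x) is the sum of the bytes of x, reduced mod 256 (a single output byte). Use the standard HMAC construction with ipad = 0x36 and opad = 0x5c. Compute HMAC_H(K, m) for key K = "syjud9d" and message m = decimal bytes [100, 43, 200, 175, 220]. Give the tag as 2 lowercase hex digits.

Key "syjud9d" = 73 79 6a 75 64 39 64 is exactly B = 7 bytes: K' = 73 79 6a 75 64 39 64.
K' ⊕ ipad = 45 4f 5c 43 52 0f 52.  K' ⊕ opad = 2f 25 36 29 38 65 38.
Inner input = (K'⊕ipad) ∥ m = 45 4f 5c 43 52 0f 52 ∥ 64 2b c8 af dc.
Inner hash: sum = 69+79+92+67+82+15+82+100+43+200+175+220 = 1224; mod 256 = 200 → c8.
Outer input = (K'⊕opad) ∥ inner = 2f 25 36 29 38 65 38 ∥ c8.
Outer hash (tag): sum = 47+37+54+41+56+101+56+200 = 592; mod 256 = 80 → 50.

50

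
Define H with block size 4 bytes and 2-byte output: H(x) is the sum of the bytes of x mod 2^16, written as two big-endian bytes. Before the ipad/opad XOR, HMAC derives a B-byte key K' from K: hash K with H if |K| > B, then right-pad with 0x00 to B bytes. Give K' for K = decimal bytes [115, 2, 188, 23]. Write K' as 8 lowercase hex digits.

Key decimal bytes [115, 2, 188, 23] = 73 02 bc 17 is exactly B = 4 bytes: K' = 73 02 bc 17.

7302bc17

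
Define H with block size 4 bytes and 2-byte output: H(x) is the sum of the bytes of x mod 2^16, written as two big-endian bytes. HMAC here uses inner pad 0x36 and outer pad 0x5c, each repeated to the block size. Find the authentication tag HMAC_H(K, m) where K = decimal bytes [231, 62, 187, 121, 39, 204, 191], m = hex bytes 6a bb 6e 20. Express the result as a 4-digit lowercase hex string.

01f7

Key decimal bytes [231, 62, 187, 121, 39, 204, 191] = e7 3e bb 79 27 cc bf is 7 bytes > B = 4, so hash it first: H(key) = 04 0b, then zero-pad to 4 bytes: K' = 04 0b 00 00.
K' ⊕ ipad = 32 3d 36 36.  K' ⊕ opad = 58 57 5c 5c.
Inner input = (K'⊕ipad) ∥ m = 32 3d 36 36 ∥ 6a bb 6e 20.
Inner hash: sum = 50+61+54+54+106+187+110+32 = 654 → 02 8e.
Outer input = (K'⊕opad) ∥ inner = 58 57 5c 5c ∥ 02 8e.
Outer hash (tag): sum = 88+87+92+92+2+142 = 503 → 01 f7.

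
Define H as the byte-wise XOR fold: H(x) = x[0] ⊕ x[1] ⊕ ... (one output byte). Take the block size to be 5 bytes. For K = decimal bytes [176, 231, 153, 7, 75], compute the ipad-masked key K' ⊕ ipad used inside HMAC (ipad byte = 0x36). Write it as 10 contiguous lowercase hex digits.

86d1af317d

Key decimal bytes [176, 231, 153, 7, 75] = b0 e7 99 07 4b is exactly B = 5 bytes: K' = b0 e7 99 07 4b.
XOR each byte with 0x36: b0⊕36=86, e7⊕36=d1, 99⊕36=af, 07⊕36=31, 4b⊕36=7d.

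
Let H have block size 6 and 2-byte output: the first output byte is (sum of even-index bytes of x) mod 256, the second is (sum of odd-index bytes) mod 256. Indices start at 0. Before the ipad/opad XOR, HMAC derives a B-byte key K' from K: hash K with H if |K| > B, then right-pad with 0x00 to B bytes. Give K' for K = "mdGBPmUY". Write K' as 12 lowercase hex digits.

596c00000000

|K| = 8 > B = 6, so first hash the key.
H(K): even-index sum = 345 mod 256 = 89; odd-index sum = 364 mod 256 = 108 → 59 6c.
Zero-pad H(K) = 59 6c to 6 bytes: K' = 59 6c 00 00 00 00.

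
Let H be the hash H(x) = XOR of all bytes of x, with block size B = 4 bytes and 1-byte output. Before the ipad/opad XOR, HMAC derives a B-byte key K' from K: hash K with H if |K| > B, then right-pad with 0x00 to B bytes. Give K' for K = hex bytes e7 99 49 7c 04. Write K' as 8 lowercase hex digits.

|K| = 5 > B = 4, so first hash the key.
H(K): XOR e7⊕99⊕49⊕7c⊕04 = 4f.
Zero-pad H(K) = 4f to 4 bytes: K' = 4f 00 00 00.

4f000000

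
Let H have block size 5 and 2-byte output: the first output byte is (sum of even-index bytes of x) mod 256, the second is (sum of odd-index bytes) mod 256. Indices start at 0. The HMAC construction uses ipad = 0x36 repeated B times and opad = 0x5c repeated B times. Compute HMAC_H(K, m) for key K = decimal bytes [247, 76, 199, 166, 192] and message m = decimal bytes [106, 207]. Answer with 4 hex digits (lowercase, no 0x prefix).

5681

Key decimal bytes [247, 76, 199, 166, 192] = f7 4c c7 a6 c0 is exactly B = 5 bytes: K' = f7 4c c7 a6 c0.
K' ⊕ ipad = c1 7a f1 90 f6.  K' ⊕ opad = ab 10 9b fa 9c.
Inner input = (K'⊕ipad) ∥ m = c1 7a f1 90 f6 ∥ 6a cf.
Inner hash: even-index sum = 887 mod 256 = 119; odd-index sum = 372 mod 256 = 116 → 77 74.
Outer input = (K'⊕opad) ∥ inner = ab 10 9b fa 9c ∥ 77 74.
Outer hash (tag): even-index sum = 598 mod 256 = 86; odd-index sum = 385 mod 256 = 129 → 56 81.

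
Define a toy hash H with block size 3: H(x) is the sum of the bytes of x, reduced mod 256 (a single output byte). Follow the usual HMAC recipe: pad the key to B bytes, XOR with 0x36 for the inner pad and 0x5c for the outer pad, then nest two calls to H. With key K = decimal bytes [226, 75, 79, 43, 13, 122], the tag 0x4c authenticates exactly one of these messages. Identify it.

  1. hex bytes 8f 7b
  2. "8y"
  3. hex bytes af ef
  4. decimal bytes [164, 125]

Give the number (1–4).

Key decimal bytes [226, 75, 79, 43, 13, 122] = e2 4b 4f 2b 0d 7a is 6 bytes > B = 3, so hash it first: H(key) = 2e, then zero-pad to 3 bytes: K' = 2e 00 00.
K' ⊕ ipad = 18 36 36; K' ⊕ opad = 72 5c 5c.
m1: inner = H(18 36 36 8f 7b) = 8e; tag = H(72 5c 5c 8e) = b8
m2: inner = H(18 36 36 38 79) = 35; tag = H(72 5c 5c 35) = 5f
m3: inner = H(18 36 36 af ef) = 22; tag = H(72 5c 5c 22) = 4c ← matches
m4: inner = H(18 36 36 a4 7d) = a5; tag = H(72 5c 5c a5) = cf

3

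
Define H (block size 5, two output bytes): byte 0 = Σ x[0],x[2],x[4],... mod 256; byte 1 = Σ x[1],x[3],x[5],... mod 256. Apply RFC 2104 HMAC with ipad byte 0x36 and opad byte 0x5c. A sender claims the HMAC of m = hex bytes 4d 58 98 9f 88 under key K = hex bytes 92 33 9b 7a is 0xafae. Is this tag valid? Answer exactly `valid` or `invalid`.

Key hex bytes 92 33 9b 7a is 4 bytes ≤ B = 5; zero-pad to 5 bytes: K' = 92 33 9b 7a 00.
K' ⊕ ipad = a4 05 ad 4c 36; K' ⊕ opad = ce 6f c7 26 5c.
Inner hash: even-index sum = 638 mod 256 = 126; odd-index sum = 446 mod 256 = 190 → 7e be.
Outer hash (recomputed tag): even-index sum = 687 mod 256 = 175; odd-index sum = 275 mod 256 = 19 → af 13.
Recomputed tag = af13; claimed = afae → mismatch.

invalid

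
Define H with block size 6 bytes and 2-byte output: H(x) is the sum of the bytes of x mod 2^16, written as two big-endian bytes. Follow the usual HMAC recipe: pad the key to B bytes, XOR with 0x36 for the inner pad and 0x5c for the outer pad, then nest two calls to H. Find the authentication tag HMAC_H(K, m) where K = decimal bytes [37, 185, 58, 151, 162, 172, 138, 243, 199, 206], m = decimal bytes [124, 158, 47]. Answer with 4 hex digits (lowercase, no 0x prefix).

02a9

Key decimal bytes [37, 185, 58, 151, 162, 172, 138, 243, 199, 206] = 25 b9 3a 97 a2 ac 8a f3 c7 ce is 10 bytes > B = 6, so hash it first: H(key) = 06 0f, then zero-pad to 6 bytes: K' = 06 0f 00 00 00 00.
K' ⊕ ipad = 30 39 36 36 36 36.  K' ⊕ opad = 5a 53 5c 5c 5c 5c.
Inner input = (K'⊕ipad) ∥ m = 30 39 36 36 36 36 ∥ 7c 9e 2f.
Inner hash: sum = 48+57+54+54+54+54+124+158+47 = 650 → 02 8a.
Outer input = (K'⊕opad) ∥ inner = 5a 53 5c 5c 5c 5c ∥ 02 8a.
Outer hash (tag): sum = 90+83+92+92+92+92+2+138 = 681 → 02 a9.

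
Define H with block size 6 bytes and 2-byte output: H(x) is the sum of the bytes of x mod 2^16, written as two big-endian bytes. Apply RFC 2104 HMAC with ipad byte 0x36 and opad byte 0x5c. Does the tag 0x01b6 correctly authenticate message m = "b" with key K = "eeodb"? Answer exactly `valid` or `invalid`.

valid

Key "eeodb" = 65 65 6f 64 62 is 5 bytes ≤ B = 6; zero-pad to 6 bytes: K' = 65 65 6f 64 62 00.
K' ⊕ ipad = 53 53 59 52 54 36; K' ⊕ opad = 39 39 33 38 3e 5c.
Inner hash: sum = 83+83+89+82+84+54+98 = 573 → 02 3d.
Outer hash (recomputed tag): sum = 57+57+51+56+62+92+2+61 = 438 → 01 b6.
Recomputed tag = 01b6; claimed = 01b6 → match.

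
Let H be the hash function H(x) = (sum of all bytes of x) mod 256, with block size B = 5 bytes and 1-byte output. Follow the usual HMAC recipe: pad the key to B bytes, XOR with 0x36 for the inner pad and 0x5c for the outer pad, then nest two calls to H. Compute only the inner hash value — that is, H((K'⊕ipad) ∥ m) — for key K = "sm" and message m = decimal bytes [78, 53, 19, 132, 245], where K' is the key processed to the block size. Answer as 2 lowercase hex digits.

51

Key "sm" = 73 6d is 2 bytes ≤ B = 5; zero-pad to 5 bytes: K' = 73 6d 00 00 00.
K' ⊕ ipad = 45 5b 36 36 36.
Inner input = 45 5b 36 36 36 ∥ 4e 35 13 84 f5.
Inner hash: sum = 69+91+54+54+54+78+53+19+132+245 = 849; mod 256 = 81 → 51.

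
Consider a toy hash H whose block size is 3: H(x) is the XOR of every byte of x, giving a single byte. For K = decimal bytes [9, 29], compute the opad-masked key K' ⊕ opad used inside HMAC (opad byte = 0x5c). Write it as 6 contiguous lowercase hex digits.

Key decimal bytes [9, 29] = 09 1d is 2 bytes ≤ B = 3; zero-pad to 3 bytes: K' = 09 1d 00.
XOR each byte with 0x5c: 09⊕5c=55, 1d⊕5c=41, 00⊕5c=5c.

55415c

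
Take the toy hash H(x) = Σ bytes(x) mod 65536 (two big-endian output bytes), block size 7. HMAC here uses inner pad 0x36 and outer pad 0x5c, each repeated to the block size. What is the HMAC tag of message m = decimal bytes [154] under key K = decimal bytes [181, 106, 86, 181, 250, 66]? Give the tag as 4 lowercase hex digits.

0407

Key decimal bytes [181, 106, 86, 181, 250, 66] = b5 6a 56 b5 fa 42 is 6 bytes ≤ B = 7; zero-pad to 7 bytes: K' = b5 6a 56 b5 fa 42 00.
K' ⊕ ipad = 83 5c 60 83 cc 74 36.  K' ⊕ opad = e9 36 0a e9 a6 1e 5c.
Inner input = (K'⊕ipad) ∥ m = 83 5c 60 83 cc 74 36 ∥ 9a.
Inner hash: sum = 131+92+96+131+204+116+54+154 = 978 → 03 d2.
Outer input = (K'⊕opad) ∥ inner = e9 36 0a e9 a6 1e 5c ∥ 03 d2.
Outer hash (tag): sum = 233+54+10+233+166+30+92+3+210 = 1031 → 04 07.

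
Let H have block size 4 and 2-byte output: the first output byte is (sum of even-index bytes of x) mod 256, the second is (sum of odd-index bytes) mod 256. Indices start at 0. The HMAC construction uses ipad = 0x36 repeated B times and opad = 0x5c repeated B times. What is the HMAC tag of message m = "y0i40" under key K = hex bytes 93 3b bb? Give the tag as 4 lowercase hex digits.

fa6a

Key hex bytes 93 3b bb is 3 bytes ≤ B = 4; zero-pad to 4 bytes: K' = 93 3b bb 00.
K' ⊕ ipad = a5 0d 8d 36.  K' ⊕ opad = cf 67 e7 5c.
Inner input = (K'⊕ipad) ∥ m = a5 0d 8d 36 ∥ 79 30 69 34 30.
Inner hash: even-index sum = 580 mod 256 = 68; odd-index sum = 167 mod 256 = 167 → 44 a7.
Outer input = (K'⊕opad) ∥ inner = cf 67 e7 5c ∥ 44 a7.
Outer hash (tag): even-index sum = 506 mod 256 = 250; odd-index sum = 362 mod 256 = 106 → fa 6a.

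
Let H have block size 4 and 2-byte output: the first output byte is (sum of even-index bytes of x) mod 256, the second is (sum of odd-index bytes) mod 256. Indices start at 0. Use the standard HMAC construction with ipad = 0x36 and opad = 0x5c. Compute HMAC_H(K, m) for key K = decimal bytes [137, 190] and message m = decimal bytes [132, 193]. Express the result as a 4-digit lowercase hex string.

Key decimal bytes [137, 190] = 89 be is 2 bytes ≤ B = 4; zero-pad to 4 bytes: K' = 89 be 00 00.
K' ⊕ ipad = bf 88 36 36.  K' ⊕ opad = d5 e2 5c 5c.
Inner input = (K'⊕ipad) ∥ m = bf 88 36 36 ∥ 84 c1.
Inner hash: even-index sum = 377 mod 256 = 121; odd-index sum = 383 mod 256 = 127 → 79 7f.
Outer input = (K'⊕opad) ∥ inner = d5 e2 5c 5c ∥ 79 7f.
Outer hash (tag): even-index sum = 426 mod 256 = 170; odd-index sum = 445 mod 256 = 189 → aa bd.

aabd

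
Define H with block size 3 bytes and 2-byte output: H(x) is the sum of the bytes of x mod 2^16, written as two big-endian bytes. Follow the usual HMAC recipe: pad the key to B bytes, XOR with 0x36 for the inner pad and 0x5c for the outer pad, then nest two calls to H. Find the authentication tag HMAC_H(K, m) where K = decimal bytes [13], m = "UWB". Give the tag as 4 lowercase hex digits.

019f

Key decimal bytes [13] = 0d is 1 byte ≤ B = 3; zero-pad to 3 bytes: K' = 0d 00 00.
K' ⊕ ipad = 3b 36 36.  K' ⊕ opad = 51 5c 5c.
Inner input = (K'⊕ipad) ∥ m = 3b 36 36 ∥ 55 57 42.
Inner hash: sum = 59+54+54+85+87+66 = 405 → 01 95.
Outer input = (K'⊕opad) ∥ inner = 51 5c 5c ∥ 01 95.
Outer hash (tag): sum = 81+92+92+1+149 = 415 → 01 9f.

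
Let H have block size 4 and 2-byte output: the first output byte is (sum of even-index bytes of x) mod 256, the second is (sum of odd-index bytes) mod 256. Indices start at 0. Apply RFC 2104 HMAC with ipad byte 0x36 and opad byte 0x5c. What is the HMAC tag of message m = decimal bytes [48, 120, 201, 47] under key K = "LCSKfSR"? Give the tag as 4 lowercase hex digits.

f7cd

Key "LCSKfSR" = 4c 43 53 4b 66 53 52 is 7 bytes > B = 4, so hash it first: H(key) = 57 e1, then zero-pad to 4 bytes: K' = 57 e1 00 00.
K' ⊕ ipad = 61 d7 36 36.  K' ⊕ opad = 0b bd 5c 5c.
Inner input = (K'⊕ipad) ∥ m = 61 d7 36 36 ∥ 30 78 c9 2f.
Inner hash: even-index sum = 400 mod 256 = 144; odd-index sum = 436 mod 256 = 180 → 90 b4.
Outer input = (K'⊕opad) ∥ inner = 0b bd 5c 5c ∥ 90 b4.
Outer hash (tag): even-index sum = 247 mod 256 = 247; odd-index sum = 461 mod 256 = 205 → f7 cd.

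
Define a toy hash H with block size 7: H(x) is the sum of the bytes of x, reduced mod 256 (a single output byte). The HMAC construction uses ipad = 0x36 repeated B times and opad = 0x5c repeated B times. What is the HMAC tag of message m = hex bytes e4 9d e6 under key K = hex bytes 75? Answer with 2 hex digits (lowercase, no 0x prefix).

Key hex bytes 75 is 1 byte ≤ B = 7; zero-pad to 7 bytes: K' = 75 00 00 00 00 00 00.
K' ⊕ ipad = 43 36 36 36 36 36 36.  K' ⊕ opad = 29 5c 5c 5c 5c 5c 5c.
Inner input = (K'⊕ipad) ∥ m = 43 36 36 36 36 36 36 ∥ e4 9d e6.
Inner hash: sum = 67+54+54+54+54+54+54+228+157+230 = 1006; mod 256 = 238 → ee.
Outer input = (K'⊕opad) ∥ inner = 29 5c 5c 5c 5c 5c 5c ∥ ee.
Outer hash (tag): sum = 41+92+92+92+92+92+92+238 = 831; mod 256 = 63 → 3f.

3f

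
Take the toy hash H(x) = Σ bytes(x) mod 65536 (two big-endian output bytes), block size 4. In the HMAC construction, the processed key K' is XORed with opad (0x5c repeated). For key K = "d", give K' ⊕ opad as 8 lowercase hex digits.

385c5c5c

Key "d" = 64 is 1 byte ≤ B = 4; zero-pad to 4 bytes: K' = 64 00 00 00.
XOR each byte with 0x5c: 64⊕5c=38, 00⊕5c=5c, 00⊕5c=5c, 00⊕5c=5c.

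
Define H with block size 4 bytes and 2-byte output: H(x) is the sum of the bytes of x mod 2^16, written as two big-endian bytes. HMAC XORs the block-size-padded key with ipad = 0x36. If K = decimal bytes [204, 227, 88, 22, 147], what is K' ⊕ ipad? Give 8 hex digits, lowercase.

34863636

Key decimal bytes [204, 227, 88, 22, 147] = cc e3 58 16 93 is 5 bytes > B = 4, so hash it first: H(key) = 02 b0, then zero-pad to 4 bytes: K' = 02 b0 00 00.
XOR each byte with 0x36: 02⊕36=34, b0⊕36=86, 00⊕36=36, 00⊕36=36.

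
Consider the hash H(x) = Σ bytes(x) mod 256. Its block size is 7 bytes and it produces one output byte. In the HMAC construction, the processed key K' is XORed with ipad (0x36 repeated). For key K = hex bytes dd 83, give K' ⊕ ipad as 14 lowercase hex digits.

Key hex bytes dd 83 is 2 bytes ≤ B = 7; zero-pad to 7 bytes: K' = dd 83 00 00 00 00 00.
XOR each byte with 0x36: dd⊕36=eb, 83⊕36=b5, 00⊕36=36, 00⊕36=36, 00⊕36=36, 00⊕36=36, 00⊕36=36.

ebb53636363636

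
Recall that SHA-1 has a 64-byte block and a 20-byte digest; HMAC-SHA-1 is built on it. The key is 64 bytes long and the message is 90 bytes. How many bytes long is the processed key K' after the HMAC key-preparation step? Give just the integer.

Key is 64 ≤ 64 bytes, zero-padded: |K'| = 64.

64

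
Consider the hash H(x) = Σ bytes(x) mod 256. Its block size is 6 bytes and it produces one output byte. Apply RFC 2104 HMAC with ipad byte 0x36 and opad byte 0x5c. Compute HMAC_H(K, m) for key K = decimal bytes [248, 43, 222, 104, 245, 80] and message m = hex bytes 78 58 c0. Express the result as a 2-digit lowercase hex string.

Key decimal bytes [248, 43, 222, 104, 245, 80] = f8 2b de 68 f5 50 is exactly B = 6 bytes: K' = f8 2b de 68 f5 50.
K' ⊕ ipad = ce 1d e8 5e c3 66.  K' ⊕ opad = a4 77 82 34 a9 0c.
Inner input = (K'⊕ipad) ∥ m = ce 1d e8 5e c3 66 ∥ 78 58 c0.
Inner hash: sum = 206+29+232+94+195+102+120+88+192 = 1258; mod 256 = 234 → ea.
Outer input = (K'⊕opad) ∥ inner = a4 77 82 34 a9 0c ∥ ea.
Outer hash (tag): sum = 164+119+130+52+169+12+234 = 880; mod 256 = 112 → 70.

70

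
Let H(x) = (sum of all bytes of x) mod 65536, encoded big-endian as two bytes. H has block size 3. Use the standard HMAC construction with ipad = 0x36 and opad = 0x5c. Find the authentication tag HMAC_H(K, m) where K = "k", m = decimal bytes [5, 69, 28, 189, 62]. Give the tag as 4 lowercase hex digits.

011b

Key "k" = 6b is 1 byte ≤ B = 3; zero-pad to 3 bytes: K' = 6b 00 00.
K' ⊕ ipad = 5d 36 36.  K' ⊕ opad = 37 5c 5c.
Inner input = (K'⊕ipad) ∥ m = 5d 36 36 ∥ 05 45 1c bd 3e.
Inner hash: sum = 93+54+54+5+69+28+189+62 = 554 → 02 2a.
Outer input = (K'⊕opad) ∥ inner = 37 5c 5c ∥ 02 2a.
Outer hash (tag): sum = 55+92+92+2+42 = 283 → 01 1b.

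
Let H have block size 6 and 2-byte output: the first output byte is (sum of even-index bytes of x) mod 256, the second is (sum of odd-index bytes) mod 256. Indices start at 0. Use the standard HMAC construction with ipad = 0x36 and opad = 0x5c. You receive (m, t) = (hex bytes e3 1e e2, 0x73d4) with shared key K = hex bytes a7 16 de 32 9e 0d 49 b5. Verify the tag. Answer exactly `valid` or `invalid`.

Key hex bytes a7 16 de 32 9e 0d 49 b5 is 8 bytes > B = 6, so hash it first: H(key) = 6c 0a, then zero-pad to 6 bytes: K' = 6c 0a 00 00 00 00.
K' ⊕ ipad = 5a 3c 36 36 36 36; K' ⊕ opad = 30 56 5c 5c 5c 5c.
Inner hash: even-index sum = 651 mod 256 = 139; odd-index sum = 198 mod 256 = 198 → 8b c6.
Outer hash (recomputed tag): even-index sum = 371 mod 256 = 115; odd-index sum = 468 mod 256 = 212 → 73 d4.
Recomputed tag = 73d4; claimed = 73d4 → match.

valid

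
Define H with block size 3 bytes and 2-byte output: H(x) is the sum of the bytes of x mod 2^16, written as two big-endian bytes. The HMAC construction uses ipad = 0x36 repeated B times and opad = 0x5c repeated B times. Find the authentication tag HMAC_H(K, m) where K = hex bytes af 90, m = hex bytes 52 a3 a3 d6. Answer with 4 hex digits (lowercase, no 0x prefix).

Key hex bytes af 90 is 2 bytes ≤ B = 3; zero-pad to 3 bytes: K' = af 90 00.
K' ⊕ ipad = 99 a6 36.  K' ⊕ opad = f3 cc 5c.
Inner input = (K'⊕ipad) ∥ m = 99 a6 36 ∥ 52 a3 a3 d6.
Inner hash: sum = 153+166+54+82+163+163+214 = 995 → 03 e3.
Outer input = (K'⊕opad) ∥ inner = f3 cc 5c ∥ 03 e3.
Outer hash (tag): sum = 243+204+92+3+227 = 769 → 03 01.

0301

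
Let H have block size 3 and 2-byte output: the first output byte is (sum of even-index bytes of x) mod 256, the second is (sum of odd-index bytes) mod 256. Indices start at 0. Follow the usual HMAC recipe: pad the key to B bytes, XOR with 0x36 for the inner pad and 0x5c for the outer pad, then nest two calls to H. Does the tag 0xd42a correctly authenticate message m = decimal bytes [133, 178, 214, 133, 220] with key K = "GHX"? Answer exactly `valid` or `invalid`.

Key "GHX" = 47 48 58 is exactly B = 3 bytes: K' = 47 48 58.
K' ⊕ ipad = 71 7e 6e; K' ⊕ opad = 1b 14 04.
Inner hash: even-index sum = 534 mod 256 = 22; odd-index sum = 693 mod 256 = 181 → 16 b5.
Outer hash (recomputed tag): even-index sum = 212 mod 256 = 212; odd-index sum = 42 mod 256 = 42 → d4 2a.
Recomputed tag = d42a; claimed = d42a → match.

valid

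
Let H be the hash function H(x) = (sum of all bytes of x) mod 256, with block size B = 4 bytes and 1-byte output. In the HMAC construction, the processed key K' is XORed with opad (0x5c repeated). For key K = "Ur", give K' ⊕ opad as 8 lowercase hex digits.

092e5c5c

Key "Ur" = 55 72 is 2 bytes ≤ B = 4; zero-pad to 4 bytes: K' = 55 72 00 00.
XOR each byte with 0x5c: 55⊕5c=09, 72⊕5c=2e, 00⊕5c=5c, 00⊕5c=5c.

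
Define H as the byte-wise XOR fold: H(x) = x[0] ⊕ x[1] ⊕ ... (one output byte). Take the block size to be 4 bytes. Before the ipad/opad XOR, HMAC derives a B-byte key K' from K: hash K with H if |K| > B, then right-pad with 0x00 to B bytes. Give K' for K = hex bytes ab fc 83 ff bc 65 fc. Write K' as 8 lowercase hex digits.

0e000000

|K| = 7 > B = 4, so first hash the key.
H(K): XOR ab⊕fc⊕83⊕ff⊕bc⊕65⊕fc = 0e.
Zero-pad H(K) = 0e to 4 bytes: K' = 0e 00 00 00.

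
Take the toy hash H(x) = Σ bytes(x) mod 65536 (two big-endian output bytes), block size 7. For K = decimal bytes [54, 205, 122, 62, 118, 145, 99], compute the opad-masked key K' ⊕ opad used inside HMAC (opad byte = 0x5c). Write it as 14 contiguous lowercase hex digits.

6a9126622acd3f

Key decimal bytes [54, 205, 122, 62, 118, 145, 99] = 36 cd 7a 3e 76 91 63 is exactly B = 7 bytes: K' = 36 cd 7a 3e 76 91 63.
XOR each byte with 0x5c: 36⊕5c=6a, cd⊕5c=91, 7a⊕5c=26, 3e⊕5c=62, 76⊕5c=2a, 91⊕5c=cd, 63⊕5c=3f.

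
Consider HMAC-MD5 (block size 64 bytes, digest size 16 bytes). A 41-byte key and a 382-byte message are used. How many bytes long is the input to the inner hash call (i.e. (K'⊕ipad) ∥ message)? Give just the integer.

Key is 41 ≤ 64 bytes, zero-padded: |K'| = 64.
Inner input = (K'⊕ipad) ∥ m → 64 + 382 = 446 bytes.

446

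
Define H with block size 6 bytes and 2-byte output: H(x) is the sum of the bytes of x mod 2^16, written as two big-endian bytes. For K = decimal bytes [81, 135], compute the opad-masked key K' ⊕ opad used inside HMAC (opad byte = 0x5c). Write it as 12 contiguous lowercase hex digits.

Key decimal bytes [81, 135] = 51 87 is 2 bytes ≤ B = 6; zero-pad to 6 bytes: K' = 51 87 00 00 00 00.
XOR each byte with 0x5c: 51⊕5c=0d, 87⊕5c=db, 00⊕5c=5c, 00⊕5c=5c, 00⊕5c=5c, 00⊕5c=5c.

0ddb5c5c5c5c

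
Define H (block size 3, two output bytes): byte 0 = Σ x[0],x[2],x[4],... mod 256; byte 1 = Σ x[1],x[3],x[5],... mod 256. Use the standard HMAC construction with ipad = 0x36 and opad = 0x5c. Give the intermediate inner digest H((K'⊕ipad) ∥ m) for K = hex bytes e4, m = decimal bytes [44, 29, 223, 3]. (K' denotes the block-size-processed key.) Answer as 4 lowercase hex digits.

Key hex bytes e4 is 1 byte ≤ B = 3; zero-pad to 3 bytes: K' = e4 00 00.
K' ⊕ ipad = d2 36 36.
Inner input = d2 36 36 ∥ 2c 1d df 03.
Inner hash: even-index sum = 296 mod 256 = 40; odd-index sum = 321 mod 256 = 65 → 28 41.

2841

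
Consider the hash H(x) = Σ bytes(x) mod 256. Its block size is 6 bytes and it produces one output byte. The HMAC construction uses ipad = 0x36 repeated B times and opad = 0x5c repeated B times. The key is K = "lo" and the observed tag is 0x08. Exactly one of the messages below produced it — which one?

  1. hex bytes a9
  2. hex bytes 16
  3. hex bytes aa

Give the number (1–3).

3

Key "lo" = 6c 6f is 2 bytes ≤ B = 6; zero-pad to 6 bytes: K' = 6c 6f 00 00 00 00.
K' ⊕ ipad = 5a 59 36 36 36 36; K' ⊕ opad = 30 33 5c 5c 5c 5c.
m1: inner = H(5a 59 36 36 36 36 a9) = 34; tag = H(30 33 5c 5c 5c 5c 34) = 07
m2: inner = H(5a 59 36 36 36 36 16) = a1; tag = H(30 33 5c 5c 5c 5c a1) = 74
m3: inner = H(5a 59 36 36 36 36 aa) = 35; tag = H(30 33 5c 5c 5c 5c 35) = 08 ← matches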